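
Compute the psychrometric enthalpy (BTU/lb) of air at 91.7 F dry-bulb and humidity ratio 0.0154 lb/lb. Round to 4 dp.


h = 0.24*91.7 + 0.0154*(1061+0.444*91.7) = 38.9744 BTU/lb

38.9744 BTU/lb


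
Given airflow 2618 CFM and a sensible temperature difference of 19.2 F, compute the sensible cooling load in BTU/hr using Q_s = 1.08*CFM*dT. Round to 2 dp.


Q = 1.08 * 2618 * 19.2 = 54286.85 BTU/hr

54286.85 BTU/hr


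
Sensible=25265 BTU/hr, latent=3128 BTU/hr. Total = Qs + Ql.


Qt = 25265 + 3128 = 28393 BTU/hr

28393 BTU/hr


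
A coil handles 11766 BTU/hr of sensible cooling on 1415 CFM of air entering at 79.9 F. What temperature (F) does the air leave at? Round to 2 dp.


dT = 11766/(1.08*1415) = 7.6993
T_leave = 79.9 - 7.6993 = 72.20 F

72.20 F


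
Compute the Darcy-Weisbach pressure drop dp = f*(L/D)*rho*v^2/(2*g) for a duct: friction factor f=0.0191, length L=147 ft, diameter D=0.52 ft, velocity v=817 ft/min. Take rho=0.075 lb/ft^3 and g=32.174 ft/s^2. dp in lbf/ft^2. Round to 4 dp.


v_fps = 817/60 = 13.6167 ft/s
dp = 0.0191*(147/0.52)*0.075*13.6167^2/(2*32.174) = 1.1669 lbf/ft^2

1.1669 lbf/ft^2


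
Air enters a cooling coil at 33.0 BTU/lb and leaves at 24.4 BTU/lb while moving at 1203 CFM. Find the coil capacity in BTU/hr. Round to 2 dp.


Q = 4.5 * 1203 * (33.0 - 24.4) = 46556.10 BTU/hr

46556.10 BTU/hr


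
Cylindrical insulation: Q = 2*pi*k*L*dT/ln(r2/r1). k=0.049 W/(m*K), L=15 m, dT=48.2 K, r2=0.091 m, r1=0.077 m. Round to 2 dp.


Q = 2*pi*0.049*15*48.2/ln(0.091/0.077) = 1332.47 W

1332.47 W


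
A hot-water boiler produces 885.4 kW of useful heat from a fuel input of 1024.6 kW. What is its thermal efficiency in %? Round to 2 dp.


eta = (885.4/1024.6)*100 = 86.41 %

86.41 %


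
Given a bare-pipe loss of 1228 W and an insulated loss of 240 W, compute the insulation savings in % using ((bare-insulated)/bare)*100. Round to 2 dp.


Savings = ((1228-240)/1228)*100 = 80.46 %

80.46 %


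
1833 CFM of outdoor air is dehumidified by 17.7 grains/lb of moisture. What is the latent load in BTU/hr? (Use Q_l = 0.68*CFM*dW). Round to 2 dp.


Q = 0.68 * 1833 * 17.7 = 22061.99 BTU/hr

22061.99 BTU/hr


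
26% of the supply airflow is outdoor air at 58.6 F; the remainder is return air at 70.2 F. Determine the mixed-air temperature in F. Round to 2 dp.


T_mix = 0.26*58.6 + 0.74*70.2 = 67.18 F

67.18 F


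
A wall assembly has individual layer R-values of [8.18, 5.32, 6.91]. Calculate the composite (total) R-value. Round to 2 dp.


R_total = 8.18 + 5.32 + 6.91 = 20.41

20.41


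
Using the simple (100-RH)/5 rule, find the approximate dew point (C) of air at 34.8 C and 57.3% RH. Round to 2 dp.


Td = 34.8 - (100-57.3)/5 = 26.26 C

26.26 C


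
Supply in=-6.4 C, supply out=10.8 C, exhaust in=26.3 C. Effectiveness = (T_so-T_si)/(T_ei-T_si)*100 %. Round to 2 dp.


eff = (10.8-(-6.4))/(26.3-(-6.4))*100 = 52.60 %

52.60 %


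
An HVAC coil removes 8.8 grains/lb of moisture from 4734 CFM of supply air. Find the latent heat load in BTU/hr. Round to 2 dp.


Q = 0.68 * 4734 * 8.8 = 28328.26 BTU/hr

28328.26 BTU/hr


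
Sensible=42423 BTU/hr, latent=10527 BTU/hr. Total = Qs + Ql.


Qt = 42423 + 10527 = 52950 BTU/hr

52950 BTU/hr


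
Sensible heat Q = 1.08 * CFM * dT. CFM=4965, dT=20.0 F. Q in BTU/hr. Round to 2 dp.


Q = 1.08 * 4965 * 20.0 = 107244.00 BTU/hr

107244.00 BTU/hr


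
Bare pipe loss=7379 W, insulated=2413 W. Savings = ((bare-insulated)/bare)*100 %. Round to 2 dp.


Savings = ((7379-2413)/7379)*100 = 67.30 %

67.30 %


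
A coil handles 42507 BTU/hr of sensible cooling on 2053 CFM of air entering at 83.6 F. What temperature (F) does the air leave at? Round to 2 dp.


dT = 42507/(1.08*2053) = 19.1711
T_leave = 83.6 - 19.1711 = 64.43 F

64.43 F


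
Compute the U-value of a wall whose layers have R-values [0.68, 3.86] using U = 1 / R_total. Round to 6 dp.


R_total = 0.68 + 3.86 = 4.54
U = 1/4.54 = 0.220264

0.220264


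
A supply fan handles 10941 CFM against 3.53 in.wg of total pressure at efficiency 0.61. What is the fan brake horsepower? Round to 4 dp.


BHP = 10941 * 3.53 / (6356 * 0.61) = 9.9613 hp

9.9613 hp


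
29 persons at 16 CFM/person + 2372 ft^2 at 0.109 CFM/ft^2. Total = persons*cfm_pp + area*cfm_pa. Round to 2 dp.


Total = 29*16 + 2372*0.109 = 722.55 CFM

722.55 CFM


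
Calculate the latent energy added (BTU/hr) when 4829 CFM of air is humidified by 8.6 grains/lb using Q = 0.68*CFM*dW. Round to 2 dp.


Q = 0.68 * 4829 * 8.6 = 28239.99 BTU/hr

28239.99 BTU/hr


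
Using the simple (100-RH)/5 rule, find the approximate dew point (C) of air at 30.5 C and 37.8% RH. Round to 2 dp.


Td = 30.5 - (100-37.8)/5 = 18.06 C

18.06 C


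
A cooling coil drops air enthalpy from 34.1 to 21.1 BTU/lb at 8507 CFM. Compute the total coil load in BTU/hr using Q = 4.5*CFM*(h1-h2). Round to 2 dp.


Q = 4.5 * 8507 * (34.1 - 21.1) = 497659.50 BTU/hr

497659.50 BTU/hr


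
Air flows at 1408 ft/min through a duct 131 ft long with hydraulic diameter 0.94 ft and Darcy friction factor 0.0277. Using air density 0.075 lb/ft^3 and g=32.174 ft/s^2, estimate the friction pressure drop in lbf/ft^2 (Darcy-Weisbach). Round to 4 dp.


v_fps = 1408/60 = 23.4667 ft/s
dp = 0.0277*(131/0.94)*0.075*23.4667^2/(2*32.174) = 2.4777 lbf/ft^2

2.4777 lbf/ft^2


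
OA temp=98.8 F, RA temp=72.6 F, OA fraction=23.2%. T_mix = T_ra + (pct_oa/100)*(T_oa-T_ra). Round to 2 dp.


T_mix = 72.6 + (23.2/100)*(98.8-72.6) = 78.68 F

78.68 F


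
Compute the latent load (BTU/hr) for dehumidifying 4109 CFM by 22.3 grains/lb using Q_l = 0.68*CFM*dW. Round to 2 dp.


Q = 0.68 * 4109 * 22.3 = 62308.88 BTU/hr

62308.88 BTU/hr


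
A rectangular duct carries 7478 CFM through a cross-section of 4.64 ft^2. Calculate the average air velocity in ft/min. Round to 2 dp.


V = 7478 / 4.64 = 1611.64 ft/min

1611.64 ft/min


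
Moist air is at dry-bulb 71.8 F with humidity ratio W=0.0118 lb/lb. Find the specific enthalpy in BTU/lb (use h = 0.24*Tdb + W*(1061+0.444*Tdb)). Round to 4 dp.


h = 0.24*71.8 + 0.0118*(1061+0.444*71.8) = 30.1280 BTU/lb

30.1280 BTU/lb


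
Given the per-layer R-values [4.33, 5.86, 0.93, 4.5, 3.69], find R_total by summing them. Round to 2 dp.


R_total = 4.33 + 5.86 + 0.93 + 4.5 + 3.69 = 19.31

19.31


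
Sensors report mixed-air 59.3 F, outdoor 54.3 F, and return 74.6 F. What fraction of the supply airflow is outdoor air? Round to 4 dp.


frac = (59.3 - 74.6) / (54.3 - 74.6) = 0.7537

0.7537


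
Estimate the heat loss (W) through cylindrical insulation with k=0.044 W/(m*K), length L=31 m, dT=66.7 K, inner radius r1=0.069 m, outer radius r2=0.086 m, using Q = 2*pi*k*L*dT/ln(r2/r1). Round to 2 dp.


Q = 2*pi*0.044*31*66.7/ln(0.086/0.069) = 2595.51 W

2595.51 W


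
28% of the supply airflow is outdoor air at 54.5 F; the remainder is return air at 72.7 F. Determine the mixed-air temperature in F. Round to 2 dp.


T_mix = 0.28*54.5 + 0.72*72.7 = 67.60 F

67.60 F


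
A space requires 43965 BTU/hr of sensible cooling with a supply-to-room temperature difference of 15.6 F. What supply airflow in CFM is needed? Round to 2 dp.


CFM = 43965 / (1.08 * 15.6) = 2609.51

2609.51 CFM


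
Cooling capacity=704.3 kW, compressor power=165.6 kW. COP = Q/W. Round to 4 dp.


COP = 704.3 / 165.6 = 4.2530

4.2530


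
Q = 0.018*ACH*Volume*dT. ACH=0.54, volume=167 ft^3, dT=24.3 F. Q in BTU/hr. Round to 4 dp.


Q = 0.018 * 0.54 * 167 * 24.3 = 39.4447 BTU/hr

39.4447 BTU/hr


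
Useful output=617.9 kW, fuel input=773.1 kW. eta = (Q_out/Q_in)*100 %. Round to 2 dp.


eta = (617.9/773.1)*100 = 79.92 %

79.92 %


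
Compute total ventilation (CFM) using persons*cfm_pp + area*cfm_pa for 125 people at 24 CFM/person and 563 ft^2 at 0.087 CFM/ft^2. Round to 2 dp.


Total = 125*24 + 563*0.087 = 3048.98 CFM

3048.98 CFM


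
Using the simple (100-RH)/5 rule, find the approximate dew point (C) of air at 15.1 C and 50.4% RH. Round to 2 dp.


Td = 15.1 - (100-50.4)/5 = 5.18 C

5.18 C


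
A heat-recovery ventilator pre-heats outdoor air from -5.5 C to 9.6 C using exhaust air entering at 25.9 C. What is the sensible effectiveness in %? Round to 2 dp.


eff = (9.6-(-5.5))/(25.9-(-5.5))*100 = 48.09 %

48.09 %


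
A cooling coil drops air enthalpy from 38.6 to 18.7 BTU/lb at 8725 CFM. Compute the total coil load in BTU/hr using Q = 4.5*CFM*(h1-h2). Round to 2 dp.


Q = 4.5 * 8725 * (38.6 - 18.7) = 781323.75 BTU/hr

781323.75 BTU/hr


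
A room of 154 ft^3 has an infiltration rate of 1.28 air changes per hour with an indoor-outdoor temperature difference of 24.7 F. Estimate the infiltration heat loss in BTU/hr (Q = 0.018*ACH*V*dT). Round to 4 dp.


Q = 0.018 * 1.28 * 154 * 24.7 = 87.6396 BTU/hr

87.6396 BTU/hr


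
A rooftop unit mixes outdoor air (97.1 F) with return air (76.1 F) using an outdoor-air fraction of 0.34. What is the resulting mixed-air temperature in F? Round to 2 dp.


T_mix = 0.34*97.1 + 0.66*76.1 = 83.24 F

83.24 F


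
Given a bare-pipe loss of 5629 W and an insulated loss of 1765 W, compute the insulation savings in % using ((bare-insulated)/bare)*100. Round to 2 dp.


Savings = ((5629-1765)/5629)*100 = 68.64 %

68.64 %


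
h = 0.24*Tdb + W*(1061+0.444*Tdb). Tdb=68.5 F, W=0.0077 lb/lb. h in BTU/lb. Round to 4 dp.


h = 0.24*68.5 + 0.0077*(1061+0.444*68.5) = 24.8439 BTU/lb

24.8439 BTU/lb


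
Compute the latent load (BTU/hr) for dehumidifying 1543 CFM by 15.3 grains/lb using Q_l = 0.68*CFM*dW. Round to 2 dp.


Q = 0.68 * 1543 * 15.3 = 16053.37 BTU/hr

16053.37 BTU/hr


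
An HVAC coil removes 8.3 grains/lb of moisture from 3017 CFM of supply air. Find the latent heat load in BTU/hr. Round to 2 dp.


Q = 0.68 * 3017 * 8.3 = 17027.95 BTU/hr

17027.95 BTU/hr


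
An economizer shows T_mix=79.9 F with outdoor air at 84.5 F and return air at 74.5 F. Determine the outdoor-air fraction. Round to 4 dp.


frac = (79.9 - 74.5) / (84.5 - 74.5) = 0.5400

0.5400


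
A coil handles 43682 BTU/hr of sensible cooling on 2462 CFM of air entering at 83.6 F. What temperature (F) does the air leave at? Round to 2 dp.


dT = 43682/(1.08*2462) = 16.4282
T_leave = 83.6 - 16.4282 = 67.17 F

67.17 F


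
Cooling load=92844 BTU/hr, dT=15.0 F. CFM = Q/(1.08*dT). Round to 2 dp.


CFM = 92844 / (1.08 * 15.0) = 5731.11

5731.11 CFM


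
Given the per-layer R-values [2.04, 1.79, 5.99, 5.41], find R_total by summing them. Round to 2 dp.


R_total = 2.04 + 1.79 + 5.99 + 5.41 = 15.23

15.23


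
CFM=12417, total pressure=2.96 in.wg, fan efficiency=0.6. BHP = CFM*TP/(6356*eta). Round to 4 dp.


BHP = 12417 * 2.96 / (6356 * 0.6) = 9.6377 hp

9.6377 hp


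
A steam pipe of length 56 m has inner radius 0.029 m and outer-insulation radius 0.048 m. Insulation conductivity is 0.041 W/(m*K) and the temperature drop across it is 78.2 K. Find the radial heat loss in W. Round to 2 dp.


Q = 2*pi*0.041*56*78.2/ln(0.048/0.029) = 2238.77 W

2238.77 W


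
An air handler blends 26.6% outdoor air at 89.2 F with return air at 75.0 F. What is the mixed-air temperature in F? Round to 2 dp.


T_mix = 75.0 + (26.6/100)*(89.2-75.0) = 78.78 F

78.78 F


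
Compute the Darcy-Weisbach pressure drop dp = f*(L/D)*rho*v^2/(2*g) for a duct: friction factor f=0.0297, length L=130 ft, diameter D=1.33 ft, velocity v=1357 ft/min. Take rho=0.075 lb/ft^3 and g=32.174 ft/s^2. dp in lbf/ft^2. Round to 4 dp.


v_fps = 1357/60 = 22.6167 ft/s
dp = 0.0297*(130/1.33)*0.075*22.6167^2/(2*32.174) = 1.7307 lbf/ft^2

1.7307 lbf/ft^2


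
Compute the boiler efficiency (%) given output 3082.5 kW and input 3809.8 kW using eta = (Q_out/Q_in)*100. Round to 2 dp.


eta = (3082.5/3809.8)*100 = 80.91 %

80.91 %


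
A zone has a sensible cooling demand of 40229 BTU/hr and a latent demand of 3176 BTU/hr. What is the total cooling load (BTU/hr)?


Qt = 40229 + 3176 = 43405 BTU/hr

43405 BTU/hr


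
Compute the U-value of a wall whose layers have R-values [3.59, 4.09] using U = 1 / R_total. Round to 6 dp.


R_total = 3.59 + 4.09 = 7.68
U = 1/7.68 = 0.130208

0.130208


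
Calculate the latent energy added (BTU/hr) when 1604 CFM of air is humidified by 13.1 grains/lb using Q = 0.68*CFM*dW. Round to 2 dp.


Q = 0.68 * 1604 * 13.1 = 14288.43 BTU/hr

14288.43 BTU/hr


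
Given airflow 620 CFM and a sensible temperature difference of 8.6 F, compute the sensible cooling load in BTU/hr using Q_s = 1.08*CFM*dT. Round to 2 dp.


Q = 1.08 * 620 * 8.6 = 5758.56 BTU/hr

5758.56 BTU/hr


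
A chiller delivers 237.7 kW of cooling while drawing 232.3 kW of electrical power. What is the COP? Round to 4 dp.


COP = 237.7 / 232.3 = 1.0232

1.0232


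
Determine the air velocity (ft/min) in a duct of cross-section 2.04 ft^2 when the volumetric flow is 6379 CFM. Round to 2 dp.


V = 6379 / 2.04 = 3126.96 ft/min

3126.96 ft/min


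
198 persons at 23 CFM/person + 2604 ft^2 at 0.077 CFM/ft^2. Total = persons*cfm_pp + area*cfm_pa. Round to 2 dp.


Total = 198*23 + 2604*0.077 = 4754.51 CFM

4754.51 CFM


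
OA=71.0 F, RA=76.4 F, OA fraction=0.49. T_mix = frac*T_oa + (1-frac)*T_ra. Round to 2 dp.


T_mix = 0.49*71.0 + 0.51*76.4 = 73.75 F

73.75 F


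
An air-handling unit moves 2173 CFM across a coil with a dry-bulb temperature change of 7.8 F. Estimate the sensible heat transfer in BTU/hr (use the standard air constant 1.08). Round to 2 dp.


Q = 1.08 * 2173 * 7.8 = 18305.35 BTU/hr

18305.35 BTU/hr


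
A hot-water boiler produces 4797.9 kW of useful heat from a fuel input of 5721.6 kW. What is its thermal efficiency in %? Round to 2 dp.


eta = (4797.9/5721.6)*100 = 83.86 %

83.86 %


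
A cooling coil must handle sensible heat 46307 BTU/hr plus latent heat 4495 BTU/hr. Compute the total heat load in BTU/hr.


Qt = 46307 + 4495 = 50802 BTU/hr

50802 BTU/hr


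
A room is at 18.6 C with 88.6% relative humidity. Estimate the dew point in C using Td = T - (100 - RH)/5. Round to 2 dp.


Td = 18.6 - (100-88.6)/5 = 16.32 C

16.32 C


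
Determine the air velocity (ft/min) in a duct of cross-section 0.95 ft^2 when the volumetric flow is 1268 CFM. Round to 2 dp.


V = 1268 / 0.95 = 1334.74 ft/min

1334.74 ft/min


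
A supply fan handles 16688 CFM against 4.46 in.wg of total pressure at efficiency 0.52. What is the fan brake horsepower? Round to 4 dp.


BHP = 16688 * 4.46 / (6356 * 0.52) = 22.5191 hp

22.5191 hp


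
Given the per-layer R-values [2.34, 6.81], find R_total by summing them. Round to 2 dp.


R_total = 2.34 + 6.81 = 9.15

9.15


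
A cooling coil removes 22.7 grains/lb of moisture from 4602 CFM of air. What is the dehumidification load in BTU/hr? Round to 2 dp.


Q = 0.68 * 4602 * 22.7 = 71036.47 BTU/hr

71036.47 BTU/hr


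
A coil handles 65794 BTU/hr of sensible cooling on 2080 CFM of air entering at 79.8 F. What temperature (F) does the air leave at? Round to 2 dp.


dT = 65794/(1.08*2080) = 29.2886
T_leave = 79.8 - 29.2886 = 50.51 F

50.51 F


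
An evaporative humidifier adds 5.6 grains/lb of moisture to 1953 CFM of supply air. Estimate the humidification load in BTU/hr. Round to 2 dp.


Q = 0.68 * 1953 * 5.6 = 7437.02 BTU/hr

7437.02 BTU/hr


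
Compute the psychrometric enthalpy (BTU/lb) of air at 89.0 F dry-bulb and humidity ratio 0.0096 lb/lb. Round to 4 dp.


h = 0.24*89.0 + 0.0096*(1061+0.444*89.0) = 31.9250 BTU/lb

31.9250 BTU/lb


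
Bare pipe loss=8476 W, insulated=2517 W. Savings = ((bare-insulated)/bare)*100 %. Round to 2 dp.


Savings = ((8476-2517)/8476)*100 = 70.30 %

70.30 %


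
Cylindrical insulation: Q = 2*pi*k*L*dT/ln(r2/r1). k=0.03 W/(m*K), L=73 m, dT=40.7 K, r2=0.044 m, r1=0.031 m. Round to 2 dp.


Q = 2*pi*0.03*73*40.7/ln(0.044/0.031) = 1599.19 W

1599.19 W


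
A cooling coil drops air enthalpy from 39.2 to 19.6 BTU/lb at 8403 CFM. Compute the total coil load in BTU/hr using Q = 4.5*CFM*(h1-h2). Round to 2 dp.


Q = 4.5 * 8403 * (39.2 - 19.6) = 741144.60 BTU/hr

741144.60 BTU/hr


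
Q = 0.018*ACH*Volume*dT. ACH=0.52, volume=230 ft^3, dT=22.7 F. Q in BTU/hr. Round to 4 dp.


Q = 0.018 * 0.52 * 230 * 22.7 = 48.8686 BTU/hr

48.8686 BTU/hr


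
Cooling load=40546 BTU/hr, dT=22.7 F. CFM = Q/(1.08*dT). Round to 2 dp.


CFM = 40546 / (1.08 * 22.7) = 1653.86

1653.86 CFM


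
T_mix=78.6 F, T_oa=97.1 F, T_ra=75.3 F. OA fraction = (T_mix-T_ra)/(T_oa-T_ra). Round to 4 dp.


frac = (78.6 - 75.3) / (97.1 - 75.3) = 0.1514

0.1514


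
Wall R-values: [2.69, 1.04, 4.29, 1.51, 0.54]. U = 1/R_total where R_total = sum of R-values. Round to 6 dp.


R_total = 2.69 + 1.04 + 4.29 + 1.51 + 0.54 = 10.07
U = 1/10.07 = 0.099305

0.099305


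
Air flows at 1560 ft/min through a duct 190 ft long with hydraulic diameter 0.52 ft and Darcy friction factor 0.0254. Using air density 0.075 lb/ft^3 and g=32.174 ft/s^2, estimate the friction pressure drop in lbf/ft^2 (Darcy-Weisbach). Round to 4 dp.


v_fps = 1560/60 = 26.0 ft/s
dp = 0.0254*(190/0.52)*0.075*26.0^2/(2*32.174) = 7.3123 lbf/ft^2

7.3123 lbf/ft^2


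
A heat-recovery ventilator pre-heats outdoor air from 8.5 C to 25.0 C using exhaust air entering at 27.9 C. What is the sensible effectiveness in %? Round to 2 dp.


eff = (25.0-8.5)/(27.9-8.5)*100 = 85.05 %

85.05 %


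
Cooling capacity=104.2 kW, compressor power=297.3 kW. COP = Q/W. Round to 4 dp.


COP = 104.2 / 297.3 = 0.3505

0.3505


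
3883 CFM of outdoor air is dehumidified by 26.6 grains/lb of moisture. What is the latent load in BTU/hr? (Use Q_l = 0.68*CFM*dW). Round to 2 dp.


Q = 0.68 * 3883 * 26.6 = 70235.70 BTU/hr

70235.70 BTU/hr


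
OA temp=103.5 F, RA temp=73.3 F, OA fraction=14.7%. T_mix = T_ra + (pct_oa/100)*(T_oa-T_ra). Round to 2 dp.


T_mix = 73.3 + (14.7/100)*(103.5-73.3) = 77.74 F

77.74 F


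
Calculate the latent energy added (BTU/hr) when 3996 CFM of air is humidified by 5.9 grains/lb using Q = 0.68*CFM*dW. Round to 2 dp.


Q = 0.68 * 3996 * 5.9 = 16031.95 BTU/hr

16031.95 BTU/hr


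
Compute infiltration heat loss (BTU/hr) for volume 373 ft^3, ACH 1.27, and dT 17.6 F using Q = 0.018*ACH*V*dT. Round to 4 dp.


Q = 0.018 * 1.27 * 373 * 17.6 = 150.0713 BTU/hr

150.0713 BTU/hr


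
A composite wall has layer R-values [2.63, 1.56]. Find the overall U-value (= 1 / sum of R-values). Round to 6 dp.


R_total = 2.63 + 1.56 = 4.19
U = 1/4.19 = 0.238663

0.238663


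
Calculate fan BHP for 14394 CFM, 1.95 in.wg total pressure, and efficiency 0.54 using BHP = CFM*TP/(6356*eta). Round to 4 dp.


BHP = 14394 * 1.95 / (6356 * 0.54) = 8.1778 hp

8.1778 hp


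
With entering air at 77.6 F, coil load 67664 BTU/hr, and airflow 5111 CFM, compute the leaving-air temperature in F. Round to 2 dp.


dT = 67664/(1.08*5111) = 12.2582
T_leave = 77.6 - 12.2582 = 65.34 F

65.34 F


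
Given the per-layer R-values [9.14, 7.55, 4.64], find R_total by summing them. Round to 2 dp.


R_total = 9.14 + 7.55 + 4.64 = 21.33

21.33


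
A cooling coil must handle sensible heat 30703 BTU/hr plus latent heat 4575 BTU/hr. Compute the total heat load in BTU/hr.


Qt = 30703 + 4575 = 35278 BTU/hr

35278 BTU/hr


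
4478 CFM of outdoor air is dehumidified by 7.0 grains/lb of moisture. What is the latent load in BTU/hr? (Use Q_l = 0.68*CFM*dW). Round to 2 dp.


Q = 0.68 * 4478 * 7.0 = 21315.28 BTU/hr

21315.28 BTU/hr


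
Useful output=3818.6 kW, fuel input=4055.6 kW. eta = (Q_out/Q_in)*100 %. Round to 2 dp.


eta = (3818.6/4055.6)*100 = 94.16 %

94.16 %


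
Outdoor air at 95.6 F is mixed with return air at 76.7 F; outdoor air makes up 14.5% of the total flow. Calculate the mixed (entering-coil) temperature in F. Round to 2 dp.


T_mix = 76.7 + (14.5/100)*(95.6-76.7) = 79.44 F

79.44 F


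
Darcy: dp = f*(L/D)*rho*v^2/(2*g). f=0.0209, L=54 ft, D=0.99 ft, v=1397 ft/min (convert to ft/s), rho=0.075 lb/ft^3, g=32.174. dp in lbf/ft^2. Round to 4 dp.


v_fps = 1397/60 = 23.2833 ft/s
dp = 0.0209*(54/0.99)*0.075*23.2833^2/(2*32.174) = 0.7203 lbf/ft^2

0.7203 lbf/ft^2


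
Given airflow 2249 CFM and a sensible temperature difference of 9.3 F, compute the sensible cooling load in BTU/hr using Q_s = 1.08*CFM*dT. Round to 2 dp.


Q = 1.08 * 2249 * 9.3 = 22588.96 BTU/hr

22588.96 BTU/hr


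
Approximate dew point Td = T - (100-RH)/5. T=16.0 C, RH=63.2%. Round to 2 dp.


Td = 16.0 - (100-63.2)/5 = 8.64 C

8.64 C


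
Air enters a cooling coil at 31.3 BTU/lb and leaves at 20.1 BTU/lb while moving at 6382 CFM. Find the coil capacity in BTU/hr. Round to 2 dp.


Q = 4.5 * 6382 * (31.3 - 20.1) = 321652.80 BTU/hr

321652.80 BTU/hr


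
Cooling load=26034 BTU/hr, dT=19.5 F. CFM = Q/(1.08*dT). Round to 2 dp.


CFM = 26034 / (1.08 * 19.5) = 1236.18

1236.18 CFM


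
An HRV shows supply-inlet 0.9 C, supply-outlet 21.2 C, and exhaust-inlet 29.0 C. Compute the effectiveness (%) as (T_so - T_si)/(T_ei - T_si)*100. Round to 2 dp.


eff = (21.2-0.9)/(29.0-0.9)*100 = 72.24 %

72.24 %


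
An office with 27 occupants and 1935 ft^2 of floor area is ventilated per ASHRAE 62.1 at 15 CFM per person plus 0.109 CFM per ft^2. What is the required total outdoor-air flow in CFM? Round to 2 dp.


Total = 27*15 + 1935*0.109 = 615.92 CFM

615.92 CFM


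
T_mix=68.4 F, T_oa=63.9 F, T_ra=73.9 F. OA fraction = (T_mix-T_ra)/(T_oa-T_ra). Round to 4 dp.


frac = (68.4 - 73.9) / (63.9 - 73.9) = 0.5500

0.5500


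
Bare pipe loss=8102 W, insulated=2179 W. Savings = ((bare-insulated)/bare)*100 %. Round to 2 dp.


Savings = ((8102-2179)/8102)*100 = 73.11 %

73.11 %


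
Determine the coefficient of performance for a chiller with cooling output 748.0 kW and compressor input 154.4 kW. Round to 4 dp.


COP = 748.0 / 154.4 = 4.8446

4.8446


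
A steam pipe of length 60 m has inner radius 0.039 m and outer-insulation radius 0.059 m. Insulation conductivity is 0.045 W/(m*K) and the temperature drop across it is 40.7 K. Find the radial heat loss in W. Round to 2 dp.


Q = 2*pi*0.045*60*40.7/ln(0.059/0.039) = 1667.87 W

1667.87 W


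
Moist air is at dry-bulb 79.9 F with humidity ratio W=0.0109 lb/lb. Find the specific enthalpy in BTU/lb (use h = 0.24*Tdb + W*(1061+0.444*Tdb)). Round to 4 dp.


h = 0.24*79.9 + 0.0109*(1061+0.444*79.9) = 31.1276 BTU/lb

31.1276 BTU/lb


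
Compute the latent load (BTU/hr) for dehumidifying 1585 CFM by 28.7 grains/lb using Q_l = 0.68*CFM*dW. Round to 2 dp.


Q = 0.68 * 1585 * 28.7 = 30932.86 BTU/hr

30932.86 BTU/hr


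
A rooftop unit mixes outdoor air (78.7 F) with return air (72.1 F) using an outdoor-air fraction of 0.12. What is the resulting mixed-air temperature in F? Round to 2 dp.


T_mix = 0.12*78.7 + 0.88*72.1 = 72.89 F

72.89 F


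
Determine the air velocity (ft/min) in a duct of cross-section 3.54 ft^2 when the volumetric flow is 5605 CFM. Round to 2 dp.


V = 5605 / 3.54 = 1583.33 ft/min

1583.33 ft/min


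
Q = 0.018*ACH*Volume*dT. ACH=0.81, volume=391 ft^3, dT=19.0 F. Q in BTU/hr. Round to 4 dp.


Q = 0.018 * 0.81 * 391 * 19.0 = 108.3148 BTU/hr

108.3148 BTU/hr


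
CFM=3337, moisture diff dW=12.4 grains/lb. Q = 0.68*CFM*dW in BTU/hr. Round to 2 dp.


Q = 0.68 * 3337 * 12.4 = 28137.58 BTU/hr

28137.58 BTU/hr


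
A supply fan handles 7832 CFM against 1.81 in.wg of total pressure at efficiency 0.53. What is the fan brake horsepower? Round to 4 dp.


BHP = 7832 * 1.81 / (6356 * 0.53) = 4.2082 hp

4.2082 hp


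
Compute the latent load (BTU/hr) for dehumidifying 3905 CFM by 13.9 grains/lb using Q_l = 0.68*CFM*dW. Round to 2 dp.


Q = 0.68 * 3905 * 13.9 = 36910.06 BTU/hr

36910.06 BTU/hr


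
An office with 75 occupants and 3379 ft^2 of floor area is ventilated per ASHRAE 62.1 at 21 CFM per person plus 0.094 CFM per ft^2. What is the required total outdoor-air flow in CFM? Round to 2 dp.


Total = 75*21 + 3379*0.094 = 1892.63 CFM

1892.63 CFM


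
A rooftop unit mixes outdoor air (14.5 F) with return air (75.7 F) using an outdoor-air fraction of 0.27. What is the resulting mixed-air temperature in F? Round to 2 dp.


T_mix = 0.27*14.5 + 0.73*75.7 = 59.18 F

59.18 F


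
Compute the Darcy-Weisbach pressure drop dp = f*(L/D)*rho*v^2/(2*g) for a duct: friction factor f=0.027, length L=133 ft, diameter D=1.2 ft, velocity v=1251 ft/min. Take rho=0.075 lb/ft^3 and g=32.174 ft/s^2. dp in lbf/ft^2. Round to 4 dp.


v_fps = 1251/60 = 20.85 ft/s
dp = 0.027*(133/1.2)*0.075*20.85^2/(2*32.174) = 1.5163 lbf/ft^2

1.5163 lbf/ft^2


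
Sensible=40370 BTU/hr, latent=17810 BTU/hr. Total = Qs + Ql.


Qt = 40370 + 17810 = 58180 BTU/hr

58180 BTU/hr


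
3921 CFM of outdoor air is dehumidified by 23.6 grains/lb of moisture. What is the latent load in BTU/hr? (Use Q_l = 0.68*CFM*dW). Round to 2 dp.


Q = 0.68 * 3921 * 23.6 = 62924.21 BTU/hr

62924.21 BTU/hr


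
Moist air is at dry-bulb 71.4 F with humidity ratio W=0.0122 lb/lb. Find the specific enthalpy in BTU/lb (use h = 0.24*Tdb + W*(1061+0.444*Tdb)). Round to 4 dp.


h = 0.24*71.4 + 0.0122*(1061+0.444*71.4) = 30.4670 BTU/lb

30.4670 BTU/lb


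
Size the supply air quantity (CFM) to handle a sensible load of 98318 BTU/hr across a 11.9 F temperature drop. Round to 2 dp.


CFM = 98318 / (1.08 * 11.9) = 7650.02

7650.02 CFM


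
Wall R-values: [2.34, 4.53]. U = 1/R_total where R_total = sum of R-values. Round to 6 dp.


R_total = 2.34 + 4.53 = 6.87
U = 1/6.87 = 0.145560

0.145560


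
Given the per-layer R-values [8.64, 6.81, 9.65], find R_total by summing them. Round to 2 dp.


R_total = 8.64 + 6.81 + 9.65 = 25.10

25.10


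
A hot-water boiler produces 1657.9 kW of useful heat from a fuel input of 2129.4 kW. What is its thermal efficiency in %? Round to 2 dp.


eta = (1657.9/2129.4)*100 = 77.86 %

77.86 %


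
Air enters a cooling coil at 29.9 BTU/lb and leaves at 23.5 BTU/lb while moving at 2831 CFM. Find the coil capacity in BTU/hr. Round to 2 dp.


Q = 4.5 * 2831 * (29.9 - 23.5) = 81532.80 BTU/hr

81532.80 BTU/hr


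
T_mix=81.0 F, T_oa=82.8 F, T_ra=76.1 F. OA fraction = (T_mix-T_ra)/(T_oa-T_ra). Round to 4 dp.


frac = (81.0 - 76.1) / (82.8 - 76.1) = 0.7313

0.7313


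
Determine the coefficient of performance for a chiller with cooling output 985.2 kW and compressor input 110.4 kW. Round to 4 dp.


COP = 985.2 / 110.4 = 8.9239

8.9239


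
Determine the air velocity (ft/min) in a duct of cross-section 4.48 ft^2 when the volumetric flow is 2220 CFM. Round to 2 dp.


V = 2220 / 4.48 = 495.54 ft/min

495.54 ft/min


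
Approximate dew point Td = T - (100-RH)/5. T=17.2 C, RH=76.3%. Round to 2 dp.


Td = 17.2 - (100-76.3)/5 = 12.46 C

12.46 C


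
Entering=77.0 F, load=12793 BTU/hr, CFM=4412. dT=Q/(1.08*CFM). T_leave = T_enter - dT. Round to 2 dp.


dT = 12793/(1.08*4412) = 2.6848
T_leave = 77.0 - 2.6848 = 74.32 F

74.32 F


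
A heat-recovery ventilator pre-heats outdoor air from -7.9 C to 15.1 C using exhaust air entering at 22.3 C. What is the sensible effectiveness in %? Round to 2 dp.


eff = (15.1-(-7.9))/(22.3-(-7.9))*100 = 76.16 %

76.16 %


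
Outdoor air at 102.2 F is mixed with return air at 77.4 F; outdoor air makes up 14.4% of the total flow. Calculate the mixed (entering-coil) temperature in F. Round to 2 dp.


T_mix = 77.4 + (14.4/100)*(102.2-77.4) = 80.97 F

80.97 F


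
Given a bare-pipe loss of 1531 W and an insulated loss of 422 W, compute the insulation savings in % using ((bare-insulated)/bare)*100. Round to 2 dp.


Savings = ((1531-422)/1531)*100 = 72.44 %

72.44 %


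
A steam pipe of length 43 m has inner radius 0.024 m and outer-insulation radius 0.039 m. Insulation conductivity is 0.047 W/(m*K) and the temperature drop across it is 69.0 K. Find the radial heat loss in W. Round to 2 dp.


Q = 2*pi*0.047*43*69.0/ln(0.039/0.024) = 1804.68 W

1804.68 W


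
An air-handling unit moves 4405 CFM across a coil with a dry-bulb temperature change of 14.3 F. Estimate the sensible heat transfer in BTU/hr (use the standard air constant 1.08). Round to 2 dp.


Q = 1.08 * 4405 * 14.3 = 68030.82 BTU/hr

68030.82 BTU/hr


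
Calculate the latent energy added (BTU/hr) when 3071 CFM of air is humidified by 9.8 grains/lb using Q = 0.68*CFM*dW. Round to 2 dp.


Q = 0.68 * 3071 * 9.8 = 20465.14 BTU/hr

20465.14 BTU/hr


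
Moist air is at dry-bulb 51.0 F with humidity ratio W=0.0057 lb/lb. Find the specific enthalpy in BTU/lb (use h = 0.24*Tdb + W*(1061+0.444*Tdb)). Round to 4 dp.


h = 0.24*51.0 + 0.0057*(1061+0.444*51.0) = 18.4168 BTU/lb

18.4168 BTU/lb


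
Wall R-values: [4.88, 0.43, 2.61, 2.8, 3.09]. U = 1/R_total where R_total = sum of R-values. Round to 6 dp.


R_total = 4.88 + 0.43 + 2.61 + 2.8 + 3.09 = 13.81
U = 1/13.81 = 0.072411

0.072411


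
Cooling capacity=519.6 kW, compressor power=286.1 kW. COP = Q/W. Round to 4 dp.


COP = 519.6 / 286.1 = 1.8161

1.8161


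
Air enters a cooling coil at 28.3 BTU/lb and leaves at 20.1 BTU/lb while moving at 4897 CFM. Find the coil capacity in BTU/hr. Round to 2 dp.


Q = 4.5 * 4897 * (28.3 - 20.1) = 180699.30 BTU/hr

180699.30 BTU/hr


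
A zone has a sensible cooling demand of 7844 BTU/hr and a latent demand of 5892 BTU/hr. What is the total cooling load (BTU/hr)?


Qt = 7844 + 5892 = 13736 BTU/hr

13736 BTU/hr


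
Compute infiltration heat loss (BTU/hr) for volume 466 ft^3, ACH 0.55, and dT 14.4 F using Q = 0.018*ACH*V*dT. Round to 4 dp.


Q = 0.018 * 0.55 * 466 * 14.4 = 66.4330 BTU/hr

66.4330 BTU/hr


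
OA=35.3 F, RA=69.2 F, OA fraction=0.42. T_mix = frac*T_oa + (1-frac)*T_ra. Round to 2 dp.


T_mix = 0.42*35.3 + 0.58*69.2 = 54.96 F

54.96 F


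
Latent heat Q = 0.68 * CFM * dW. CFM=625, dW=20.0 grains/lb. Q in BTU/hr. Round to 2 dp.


Q = 0.68 * 625 * 20.0 = 8500.00 BTU/hr

8500.00 BTU/hr


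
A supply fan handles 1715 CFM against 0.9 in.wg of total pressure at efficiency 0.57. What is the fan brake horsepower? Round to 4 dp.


BHP = 1715 * 0.9 / (6356 * 0.57) = 0.4260 hp

0.4260 hp


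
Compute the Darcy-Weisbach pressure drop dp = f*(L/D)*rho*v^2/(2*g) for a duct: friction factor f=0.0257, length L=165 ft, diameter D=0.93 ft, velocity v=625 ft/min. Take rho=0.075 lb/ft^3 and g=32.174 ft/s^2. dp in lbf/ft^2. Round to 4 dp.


v_fps = 625/60 = 10.4167 ft/s
dp = 0.0257*(165/0.93)*0.075*10.4167^2/(2*32.174) = 0.5767 lbf/ft^2

0.5767 lbf/ft^2


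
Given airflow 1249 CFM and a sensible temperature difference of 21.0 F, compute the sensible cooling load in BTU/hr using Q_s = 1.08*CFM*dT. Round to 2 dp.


Q = 1.08 * 1249 * 21.0 = 28327.32 BTU/hr

28327.32 BTU/hr


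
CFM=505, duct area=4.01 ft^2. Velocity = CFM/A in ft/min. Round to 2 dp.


V = 505 / 4.01 = 125.94 ft/min

125.94 ft/min


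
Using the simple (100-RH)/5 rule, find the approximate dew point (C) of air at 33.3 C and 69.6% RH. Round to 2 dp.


Td = 33.3 - (100-69.6)/5 = 27.22 C

27.22 C


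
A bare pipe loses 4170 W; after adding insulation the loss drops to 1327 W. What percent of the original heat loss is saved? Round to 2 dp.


Savings = ((4170-1327)/4170)*100 = 68.18 %

68.18 %


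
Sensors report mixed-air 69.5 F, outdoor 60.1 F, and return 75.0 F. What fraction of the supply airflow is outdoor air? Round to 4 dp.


frac = (69.5 - 75.0) / (60.1 - 75.0) = 0.3691

0.3691


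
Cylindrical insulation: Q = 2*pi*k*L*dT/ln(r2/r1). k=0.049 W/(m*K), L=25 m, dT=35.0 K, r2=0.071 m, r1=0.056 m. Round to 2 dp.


Q = 2*pi*0.049*25*35.0/ln(0.071/0.056) = 1135.10 W

1135.10 W


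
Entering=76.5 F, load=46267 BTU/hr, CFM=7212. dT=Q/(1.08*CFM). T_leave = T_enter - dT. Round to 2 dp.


dT = 46267/(1.08*7212) = 5.9401
T_leave = 76.5 - 5.9401 = 70.56 F

70.56 F


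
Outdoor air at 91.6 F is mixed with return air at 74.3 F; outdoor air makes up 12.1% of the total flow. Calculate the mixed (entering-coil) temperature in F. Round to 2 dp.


T_mix = 74.3 + (12.1/100)*(91.6-74.3) = 76.39 F

76.39 F


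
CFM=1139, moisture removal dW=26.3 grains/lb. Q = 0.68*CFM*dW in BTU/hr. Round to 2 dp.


Q = 0.68 * 1139 * 26.3 = 20369.88 BTU/hr

20369.88 BTU/hr


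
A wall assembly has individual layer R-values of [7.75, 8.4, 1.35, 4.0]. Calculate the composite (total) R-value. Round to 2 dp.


R_total = 7.75 + 8.4 + 1.35 + 4.0 = 21.50

21.50


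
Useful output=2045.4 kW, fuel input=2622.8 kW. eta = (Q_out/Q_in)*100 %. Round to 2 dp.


eta = (2045.4/2622.8)*100 = 77.99 %

77.99 %


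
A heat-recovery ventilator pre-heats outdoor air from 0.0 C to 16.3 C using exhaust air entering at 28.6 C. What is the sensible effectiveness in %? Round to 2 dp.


eff = (16.3-0.0)/(28.6-0.0)*100 = 56.99 %

56.99 %


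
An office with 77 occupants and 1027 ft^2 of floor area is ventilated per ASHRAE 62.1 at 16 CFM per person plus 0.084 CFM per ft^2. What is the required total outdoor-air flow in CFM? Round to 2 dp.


Total = 77*16 + 1027*0.084 = 1318.27 CFM

1318.27 CFM


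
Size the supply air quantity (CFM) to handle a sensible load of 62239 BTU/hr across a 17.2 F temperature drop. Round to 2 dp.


CFM = 62239 / (1.08 * 17.2) = 3350.51

3350.51 CFM


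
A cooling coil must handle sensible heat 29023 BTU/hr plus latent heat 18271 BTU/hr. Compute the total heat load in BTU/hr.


Qt = 29023 + 18271 = 47294 BTU/hr

47294 BTU/hr


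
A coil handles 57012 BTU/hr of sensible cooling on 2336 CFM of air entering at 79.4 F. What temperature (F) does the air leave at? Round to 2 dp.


dT = 57012/(1.08*2336) = 22.5980
T_leave = 79.4 - 22.5980 = 56.80 F

56.80 F


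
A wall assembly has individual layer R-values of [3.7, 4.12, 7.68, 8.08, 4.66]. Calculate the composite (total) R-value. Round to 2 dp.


R_total = 3.7 + 4.12 + 7.68 + 8.08 + 4.66 = 28.24

28.24


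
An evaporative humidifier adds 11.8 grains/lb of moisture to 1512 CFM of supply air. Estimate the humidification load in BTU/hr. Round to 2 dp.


Q = 0.68 * 1512 * 11.8 = 12132.29 BTU/hr

12132.29 BTU/hr


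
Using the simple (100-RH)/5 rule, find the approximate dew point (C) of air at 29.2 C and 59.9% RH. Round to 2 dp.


Td = 29.2 - (100-59.9)/5 = 21.18 C

21.18 C


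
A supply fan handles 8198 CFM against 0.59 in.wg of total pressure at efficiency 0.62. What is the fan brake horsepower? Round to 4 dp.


BHP = 8198 * 0.59 / (6356 * 0.62) = 1.2274 hp

1.2274 hp


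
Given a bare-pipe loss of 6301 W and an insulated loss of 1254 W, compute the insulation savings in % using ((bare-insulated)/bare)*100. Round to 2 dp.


Savings = ((6301-1254)/6301)*100 = 80.10 %

80.10 %


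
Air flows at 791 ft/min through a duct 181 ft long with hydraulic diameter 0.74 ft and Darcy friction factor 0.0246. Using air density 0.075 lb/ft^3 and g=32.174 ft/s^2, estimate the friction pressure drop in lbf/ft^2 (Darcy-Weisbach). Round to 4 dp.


v_fps = 791/60 = 13.1833 ft/s
dp = 0.0246*(181/0.74)*0.075*13.1833^2/(2*32.174) = 1.2189 lbf/ft^2

1.2189 lbf/ft^2


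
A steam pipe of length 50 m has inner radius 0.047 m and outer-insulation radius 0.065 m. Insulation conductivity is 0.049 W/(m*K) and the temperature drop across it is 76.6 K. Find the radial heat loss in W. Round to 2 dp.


Q = 2*pi*0.049*50*76.6/ln(0.065/0.047) = 3636.71 W

3636.71 W


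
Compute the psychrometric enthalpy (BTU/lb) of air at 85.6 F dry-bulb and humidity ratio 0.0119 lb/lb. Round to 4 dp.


h = 0.24*85.6 + 0.0119*(1061+0.444*85.6) = 33.6222 BTU/lb

33.6222 BTU/lb


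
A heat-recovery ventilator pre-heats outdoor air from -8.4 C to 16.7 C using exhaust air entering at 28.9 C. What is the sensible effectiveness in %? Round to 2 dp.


eff = (16.7-(-8.4))/(28.9-(-8.4))*100 = 67.29 %

67.29 %


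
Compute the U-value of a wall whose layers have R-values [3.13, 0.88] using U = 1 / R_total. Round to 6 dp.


R_total = 3.13 + 0.88 = 4.01
U = 1/4.01 = 0.249377

0.249377


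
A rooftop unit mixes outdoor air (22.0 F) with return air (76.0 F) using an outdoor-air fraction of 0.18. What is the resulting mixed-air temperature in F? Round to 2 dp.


T_mix = 0.18*22.0 + 0.82*76.0 = 66.28 F

66.28 F


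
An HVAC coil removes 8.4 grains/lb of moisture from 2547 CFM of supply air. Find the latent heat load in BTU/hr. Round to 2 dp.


Q = 0.68 * 2547 * 8.4 = 14548.46 BTU/hr

14548.46 BTU/hr


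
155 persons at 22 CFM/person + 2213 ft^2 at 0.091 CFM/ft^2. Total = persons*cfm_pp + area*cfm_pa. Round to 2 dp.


Total = 155*22 + 2213*0.091 = 3611.38 CFM

3611.38 CFM


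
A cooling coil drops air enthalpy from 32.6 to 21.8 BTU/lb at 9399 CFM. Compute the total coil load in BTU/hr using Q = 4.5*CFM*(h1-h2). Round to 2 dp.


Q = 4.5 * 9399 * (32.6 - 21.8) = 456791.40 BTU/hr

456791.40 BTU/hr


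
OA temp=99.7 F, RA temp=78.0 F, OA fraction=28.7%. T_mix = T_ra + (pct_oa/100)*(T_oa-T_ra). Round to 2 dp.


T_mix = 78.0 + (28.7/100)*(99.7-78.0) = 84.23 F

84.23 F


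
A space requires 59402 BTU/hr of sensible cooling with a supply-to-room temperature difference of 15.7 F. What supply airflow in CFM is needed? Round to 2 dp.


CFM = 59402 / (1.08 * 15.7) = 3503.30

3503.30 CFM


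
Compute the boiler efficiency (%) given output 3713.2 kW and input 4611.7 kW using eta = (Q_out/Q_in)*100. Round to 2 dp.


eta = (3713.2/4611.7)*100 = 80.52 %

80.52 %


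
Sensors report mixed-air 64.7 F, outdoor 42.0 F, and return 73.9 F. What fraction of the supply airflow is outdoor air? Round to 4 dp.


frac = (64.7 - 73.9) / (42.0 - 73.9) = 0.2884

0.2884


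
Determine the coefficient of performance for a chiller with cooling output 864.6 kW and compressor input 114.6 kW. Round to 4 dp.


COP = 864.6 / 114.6 = 7.5445

7.5445


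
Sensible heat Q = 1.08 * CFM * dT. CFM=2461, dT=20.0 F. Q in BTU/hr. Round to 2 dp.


Q = 1.08 * 2461 * 20.0 = 53157.60 BTU/hr

53157.60 BTU/hr


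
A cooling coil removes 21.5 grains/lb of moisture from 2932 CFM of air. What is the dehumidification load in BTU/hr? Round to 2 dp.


Q = 0.68 * 2932 * 21.5 = 42865.84 BTU/hr

42865.84 BTU/hr


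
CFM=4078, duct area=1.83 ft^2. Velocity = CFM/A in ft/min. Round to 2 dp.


V = 4078 / 1.83 = 2228.42 ft/min

2228.42 ft/min


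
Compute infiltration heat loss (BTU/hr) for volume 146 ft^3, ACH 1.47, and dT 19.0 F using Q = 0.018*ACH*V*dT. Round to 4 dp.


Q = 0.018 * 1.47 * 146 * 19.0 = 73.4000 BTU/hr

73.4000 BTU/hr


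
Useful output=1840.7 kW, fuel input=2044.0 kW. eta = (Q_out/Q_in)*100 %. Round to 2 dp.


eta = (1840.7/2044.0)*100 = 90.05 %

90.05 %


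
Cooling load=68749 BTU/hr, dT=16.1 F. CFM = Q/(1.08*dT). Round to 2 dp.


CFM = 68749 / (1.08 * 16.1) = 3953.82

3953.82 CFM


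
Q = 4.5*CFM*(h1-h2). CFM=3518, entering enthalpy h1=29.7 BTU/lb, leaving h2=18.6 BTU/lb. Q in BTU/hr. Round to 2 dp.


Q = 4.5 * 3518 * (29.7 - 18.6) = 175724.10 BTU/hr

175724.10 BTU/hr


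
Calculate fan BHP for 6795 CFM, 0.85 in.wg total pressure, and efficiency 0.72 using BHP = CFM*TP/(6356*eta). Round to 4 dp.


BHP = 6795 * 0.85 / (6356 * 0.72) = 1.2621 hp

1.2621 hp


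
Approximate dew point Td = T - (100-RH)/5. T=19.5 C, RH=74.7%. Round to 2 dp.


Td = 19.5 - (100-74.7)/5 = 14.44 C

14.44 C


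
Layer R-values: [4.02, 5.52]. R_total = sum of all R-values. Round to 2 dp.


R_total = 4.02 + 5.52 = 9.54

9.54


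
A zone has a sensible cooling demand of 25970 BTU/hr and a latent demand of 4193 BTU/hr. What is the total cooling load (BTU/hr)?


Qt = 25970 + 4193 = 30163 BTU/hr

30163 BTU/hr
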